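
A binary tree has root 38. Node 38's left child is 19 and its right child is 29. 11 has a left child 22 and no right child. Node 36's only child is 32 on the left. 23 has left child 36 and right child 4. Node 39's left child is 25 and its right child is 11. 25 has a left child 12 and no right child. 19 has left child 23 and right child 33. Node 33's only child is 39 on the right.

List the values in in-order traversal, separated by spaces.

In-order visits the left subtree, then the node, then the right subtree.
At 38: go left to 19.
  At 19: go left to 23.
    At 23: go left to 36.
      At 36: go left to 32.
        32 is a leaf — visit 32.
      Visit 36.
      At 36: no right child.
    Visit 23.
    At 23: go right to 4.
      4 is a leaf — visit 4.
  Visit 19.
  At 19: go right to 33.
    At 33: no left child.
    Visit 33.
    At 33: go right to 39.
      At 39: go left to 25.
        At 25: go left to 12.
          12 is a leaf — visit 12.
        Visit 25.
        At 25: no right child.
      Visit 39.
      At 39: go right to 11.
        At 11: go left to 22.
          22 is a leaf — visit 22.
        Visit 11.
        At 11: no right child.
Visit 38.
At 38: go right to 29.
  29 is a leaf — visit 29.

32 36 23 4 19 33 12 25 39 22 11 38 29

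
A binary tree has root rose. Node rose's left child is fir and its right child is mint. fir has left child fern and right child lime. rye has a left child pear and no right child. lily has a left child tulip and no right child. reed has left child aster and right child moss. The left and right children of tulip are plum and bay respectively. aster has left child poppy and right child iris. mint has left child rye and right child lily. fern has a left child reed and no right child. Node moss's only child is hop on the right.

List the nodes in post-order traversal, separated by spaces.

poppy iris aster hop moss reed fern lime fir pear rye plum bay tulip lily mint rose

Post-order visits the left subtree, then the right subtree, then the node.
At rose: go left to fir.
  At fir: go left to fern.
    At fern: go left to reed.
      At reed: go left to aster.
        At aster: go left to poppy.
          poppy is a leaf — visit poppy.
        At aster: go right to iris.
          iris is a leaf — visit iris.
        Visit aster.
      At reed: go right to moss.
        At moss: no left child.
        At moss: go right to hop.
          hop is a leaf — visit hop.
        Visit moss.
      Visit reed.
    At fern: no right child.
    Visit fern.
  At fir: go right to lime.
    lime is a leaf — visit lime.
  Visit fir.
At rose: go right to mint.
  At mint: go left to rye.
    At rye: go left to pear.
      pear is a leaf — visit pear.
    At rye: no right child.
    Visit rye.
  At mint: go right to lily.
    At lily: go left to tulip.
      At tulip: go left to plum.
        plum is a leaf — visit plum.
      At tulip: go right to bay.
        bay is a leaf — visit bay.
      Visit tulip.
    At lily: no right child.
    Visit lily.
  Visit mint.
Visit rose.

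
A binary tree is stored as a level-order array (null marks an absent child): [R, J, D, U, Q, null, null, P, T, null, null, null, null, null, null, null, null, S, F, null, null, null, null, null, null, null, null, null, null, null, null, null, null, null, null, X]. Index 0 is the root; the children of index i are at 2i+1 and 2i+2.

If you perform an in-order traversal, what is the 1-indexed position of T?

In-order visits the left subtree, then the node, then the right subtree.
At R: go left to J.
  At J: go left to U.
    At U: go left to P.
      P is a leaf — visit P.
    Visit U.
    At U: go right to T.
      At T: go left to S.
        At S: go left to X.
          X is a leaf — visit X.
        Visit S.
        At S: no right child.
      Visit T.
      At T: go right to F.
        F is a leaf — visit F.
  Visit J.
  At J: go right to Q.
    Q is a leaf — visit Q.
Visit R.
At R: go right to D.
  D is a leaf — visit D.
Full in-order sequence: P, U, X, S, T, F, J, Q, R, D.

5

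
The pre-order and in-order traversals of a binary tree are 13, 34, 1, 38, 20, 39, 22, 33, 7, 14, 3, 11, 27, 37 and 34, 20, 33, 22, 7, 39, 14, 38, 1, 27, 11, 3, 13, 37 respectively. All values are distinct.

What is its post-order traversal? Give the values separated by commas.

The first element of pre-order is the root; it splits in-order into left and right subtrees.
Root 13: left subtree has 12 nodes {34, 20, 33, 22, 7, 39, 14, 38, 1, 27, 11, 3}, right has 1 {37}.
  Root 34: left subtree has 0 nodes { }, right has 11 {20, 33, 22, 7, 39, 14, 38, 1, 27, 11, 3}.
    Root 1: left subtree has 7 nodes {20, 33, 22, 7, 39, 14, 38}, right has 3 {27, 11, 3}.
      Root 38: left subtree has 6 nodes {20, 33, 22, 7, 39, 14}, right has 0 { }.
        Root 20: left subtree has 0 nodes { }, right has 5 {33, 22, 7, 39, 14}.
          Root 39: left subtree has 3 nodes {33, 22, 7}, right has 1 {14}.
            Root 22: left subtree has 1 node {33}, right has 1 {7}.
      Root 3: left subtree has 2 nodes {27, 11}, right has 0 { }.
        Root 11: left subtree has 1 node {27}, right has 0 { }.

33, 7, 22, 14, 39, 20, 38, 27, 11, 3, 1, 34, 37, 13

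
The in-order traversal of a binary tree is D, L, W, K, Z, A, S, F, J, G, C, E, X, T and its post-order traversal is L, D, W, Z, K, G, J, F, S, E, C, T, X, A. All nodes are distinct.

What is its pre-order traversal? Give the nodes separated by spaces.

A K W D L Z X C S F J G E T

The last element of post-order is the root; it splits in-order into left and right subtrees.
Root A: left subtree has 5 nodes {D, L, W, K, Z}, right has 8 {S, F, J, G, C, E, X, T}.
  Root K: left subtree has 3 nodes {D, L, W}, right has 1 {Z}.
    Root W: left subtree has 2 nodes {D, L}, right has 0 { }.
      Root D: left subtree has 0 nodes { }, right has 1 {L}.
  Root X: left subtree has 6 nodes {S, F, J, G, C, E}, right has 1 {T}.
    Root C: left subtree has 4 nodes {S, F, J, G}, right has 1 {E}.
      Root S: left subtree has 0 nodes { }, right has 3 {F, J, G}.
        Root F: left subtree has 0 nodes { }, right has 2 {J, G}.
          Root J: left subtree has 0 nodes { }, right has 1 {G}.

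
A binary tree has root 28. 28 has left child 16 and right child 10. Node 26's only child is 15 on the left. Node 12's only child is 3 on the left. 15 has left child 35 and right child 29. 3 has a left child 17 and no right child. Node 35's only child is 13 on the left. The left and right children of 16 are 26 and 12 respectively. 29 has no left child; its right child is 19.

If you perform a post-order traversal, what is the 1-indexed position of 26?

6

Post-order visits the left subtree, then the right subtree, then the node.
At 28: go left to 16.
  At 16: go left to 26.
    At 26: go left to 15.
      At 15: go left to 35.
        At 35: go left to 13.
          13 is a leaf — visit 13.
        At 35: no right child.
        Visit 35.
      At 15: go right to 29.
        At 29: no left child.
        At 29: go right to 19.
          19 is a leaf — visit 19.
        Visit 29.
      Visit 15.
    At 26: no right child.
    Visit 26.
  At 16: go right to 12.
    At 12: go left to 3.
      At 3: go left to 17.
        17 is a leaf — visit 17.
      At 3: no right child.
      Visit 3.
    At 12: no right child.
    Visit 12.
  Visit 16.
At 28: go right to 10.
  10 is a leaf — visit 10.
Visit 28.
Full post-order sequence: 13, 35, 19, 29, 15, 26, 17, 3, 12, 16, 10, 28.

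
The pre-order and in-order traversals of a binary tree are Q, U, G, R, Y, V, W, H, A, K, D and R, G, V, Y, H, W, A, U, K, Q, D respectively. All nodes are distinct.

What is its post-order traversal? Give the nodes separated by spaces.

The first element of pre-order is the root; it splits in-order into left and right subtrees.
Root Q: left subtree has 9 nodes {R, G, V, Y, H, W, A, U, K}, right has 1 {D}.
  Root U: left subtree has 7 nodes {R, G, V, Y, H, W, A}, right has 1 {K}.
    Root G: left subtree has 1 node {R}, right has 5 {V, Y, H, W, A}.
      Root Y: left subtree has 1 node {V}, right has 3 {H, W, A}.
        Root W: left subtree has 1 node {H}, right has 1 {A}.

R V H A W Y G K U D Q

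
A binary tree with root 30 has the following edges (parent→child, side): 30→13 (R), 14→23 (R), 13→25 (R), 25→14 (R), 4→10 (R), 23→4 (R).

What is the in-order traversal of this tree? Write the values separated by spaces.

In-order visits the left subtree, then the node, then the right subtree.
At 30: no left child.
Visit 30.
At 30: go right to 13.
  At 13: no left child.
  Visit 13.
  At 13: go right to 25.
    At 25: no left child.
    Visit 25.
    At 25: go right to 14.
      At 14: no left child.
      Visit 14.
      At 14: go right to 23.
        At 23: no left child.
        Visit 23.
        At 23: go right to 4.
          At 4: no left child.
          Visit 4.
          At 4: go right to 10.
            10 is a leaf — visit 10.

30 13 25 14 23 4 10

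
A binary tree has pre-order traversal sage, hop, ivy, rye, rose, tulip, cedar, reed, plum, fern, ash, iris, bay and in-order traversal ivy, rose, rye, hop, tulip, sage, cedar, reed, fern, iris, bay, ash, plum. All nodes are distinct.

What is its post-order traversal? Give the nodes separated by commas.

The first element of pre-order is the root; it splits in-order into left and right subtrees.
Root sage: left subtree has 5 nodes {ivy, rose, rye, hop, tulip}, right has 7 {cedar, reed, fern, iris, bay, ash, plum}.
  Root hop: left subtree has 3 nodes {ivy, rose, rye}, right has 1 {tulip}.
    Root ivy: left subtree has 0 nodes { }, right has 2 {rose, rye}.
      Root rye: left subtree has 1 node {rose}, right has 0 { }.
  Root cedar: left subtree has 0 nodes { }, right has 6 {reed, fern, iris, bay, ash, plum}.
    Root reed: left subtree has 0 nodes { }, right has 5 {fern, iris, bay, ash, plum}.
      Root plum: left subtree has 4 nodes {fern, iris, bay, ash}, right has 0 { }.
        Root fern: left subtree has 0 nodes { }, right has 3 {iris, bay, ash}.
          Root ash: left subtree has 2 nodes {iris, bay}, right has 0 { }.
            Root iris: left subtree has 0 nodes { }, right has 1 {bay}.

rose, rye, ivy, tulip, hop, bay, iris, ash, fern, plum, reed, cedar, sage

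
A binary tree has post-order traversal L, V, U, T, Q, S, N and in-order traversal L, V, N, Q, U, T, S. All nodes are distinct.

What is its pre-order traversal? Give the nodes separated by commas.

The last element of post-order is the root; it splits in-order into left and right subtrees.
Root N: left subtree has 2 nodes {L, V}, right has 4 {Q, U, T, S}.
  Root V: left subtree has 1 node {L}, right has 0 { }.
  Root S: left subtree has 3 nodes {Q, U, T}, right has 0 { }.
    Root Q: left subtree has 0 nodes { }, right has 2 {U, T}.
      Root T: left subtree has 1 node {U}, right has 0 { }.

N, V, L, S, Q, T, U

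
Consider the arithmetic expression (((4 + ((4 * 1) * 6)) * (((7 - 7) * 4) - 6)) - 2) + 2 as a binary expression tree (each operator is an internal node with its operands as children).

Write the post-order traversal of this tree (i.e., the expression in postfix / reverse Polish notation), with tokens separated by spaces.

Post-order on an expression tree gives postfix notation: for each operator, emit left operand, right operand, then the operator.

4 4 1 * 6 * + 7 7 - 4 * 6 - * 2 - 2 +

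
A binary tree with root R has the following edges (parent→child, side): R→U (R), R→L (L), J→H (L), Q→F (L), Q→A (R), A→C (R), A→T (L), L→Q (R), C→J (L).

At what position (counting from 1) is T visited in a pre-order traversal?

6

Pre-order visits the node, then its left subtree, then its right subtree.
Visit R.
At R: go left to L.
  Visit L.
  At L: no left child.
  At L: go right to Q.
    Visit Q.
    At Q: go left to F.
      F is a leaf — visit F.
    At Q: go right to A.
      Visit A.
      At A: go left to T.
        T is a leaf — visit T.
      At A: go right to C.
        Visit C.
        At C: go left to J.
          Visit J.
          At J: go left to H.
            H is a leaf — visit H.
          At J: no right child.
        At C: no right child.
At R: go right to U.
  U is a leaf — visit U.
Full pre-order sequence: R, L, Q, F, A, T, C, J, H, U.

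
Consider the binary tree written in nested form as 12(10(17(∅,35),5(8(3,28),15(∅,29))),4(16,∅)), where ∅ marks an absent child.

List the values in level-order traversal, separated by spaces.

12 10 4 17 5 16 35 8 15 3 28 29

Level-order visits nodes level by level from the root, left to right within each level.
Level 0: 12
Level 1: 10, 4
Level 2: 17, 5, 16
Level 3: 35, 8, 15
Level 4: 3, 28, 29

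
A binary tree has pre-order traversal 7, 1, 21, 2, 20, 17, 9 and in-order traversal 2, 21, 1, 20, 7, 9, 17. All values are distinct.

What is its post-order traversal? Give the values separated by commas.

2, 21, 20, 1, 9, 17, 7

The first element of pre-order is the root; it splits in-order into left and right subtrees.
Root 7: left subtree has 4 nodes {2, 21, 1, 20}, right has 2 {9, 17}.
  Root 1: left subtree has 2 nodes {2, 21}, right has 1 {20}.
    Root 21: left subtree has 1 node {2}, right has 0 { }.
  Root 17: left subtree has 1 node {9}, right has 0 { }.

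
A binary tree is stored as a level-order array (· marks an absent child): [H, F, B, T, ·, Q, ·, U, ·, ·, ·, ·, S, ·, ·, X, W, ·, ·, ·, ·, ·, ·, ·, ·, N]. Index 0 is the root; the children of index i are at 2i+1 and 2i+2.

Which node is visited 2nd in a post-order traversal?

Post-order visits the left subtree, then the right subtree, then the node.
At H: go left to F.
  At F: go left to T.
    At T: go left to U.
      At U: go left to X.
        X is a leaf — visit X.
      At U: go right to W.
        W is a leaf — visit W.
      Visit U.
    At T: no right child.
    Visit T.
  At F: no right child.
  Visit F.
At H: go right to B.
  At B: go left to Q.
    At Q: no left child.
    At Q: go right to S.
      At S: go left to N.
        N is a leaf — visit N.
      At S: no right child.
      Visit S.
    Visit Q.
  At B: no right child.
  Visit B.
Visit H.
Full post-order sequence: X, W, U, T, F, N, S, Q, B, H.

W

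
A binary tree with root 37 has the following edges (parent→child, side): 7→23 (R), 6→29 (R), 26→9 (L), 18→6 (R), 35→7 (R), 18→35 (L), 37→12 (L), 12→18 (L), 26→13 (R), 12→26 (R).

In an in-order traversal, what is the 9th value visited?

26

In-order visits the left subtree, then the node, then the right subtree.
At 37: go left to 12.
  At 12: go left to 18.
    At 18: go left to 35.
      At 35: no left child.
      Visit 35.
      At 35: go right to 7.
        At 7: no left child.
        Visit 7.
        At 7: go right to 23.
          23 is a leaf — visit 23.
    Visit 18.
    At 18: go right to 6.
      At 6: no left child.
      Visit 6.
      At 6: go right to 29.
        29 is a leaf — visit 29.
  Visit 12.
  At 12: go right to 26.
    At 26: go left to 9.
      9 is a leaf — visit 9.
    Visit 26.
    At 26: go right to 13.
      13 is a leaf — visit 13.
Visit 37.
At 37: no right child.
Full in-order sequence: 35, 7, 23, 18, 6, 29, 12, 9, 26, 13, 37.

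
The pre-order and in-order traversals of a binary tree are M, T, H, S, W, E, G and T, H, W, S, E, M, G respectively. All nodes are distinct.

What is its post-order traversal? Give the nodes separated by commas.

The first element of pre-order is the root; it splits in-order into left and right subtrees.
Root M: left subtree has 5 nodes {T, H, W, S, E}, right has 1 {G}.
  Root T: left subtree has 0 nodes { }, right has 4 {H, W, S, E}.
    Root H: left subtree has 0 nodes { }, right has 3 {W, S, E}.
      Root S: left subtree has 1 node {W}, right has 1 {E}.

W, E, S, H, T, G, M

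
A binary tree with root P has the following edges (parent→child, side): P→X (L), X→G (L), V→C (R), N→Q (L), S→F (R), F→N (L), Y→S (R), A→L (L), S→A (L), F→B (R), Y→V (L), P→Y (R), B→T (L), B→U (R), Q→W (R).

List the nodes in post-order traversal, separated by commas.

G, X, C, V, L, A, W, Q, N, T, U, B, F, S, Y, P

Post-order visits the left subtree, then the right subtree, then the node.
At P: go left to X.
  At X: go left to G.
    G is a leaf — visit G.
  At X: no right child.
  Visit X.
At P: go right to Y.
  At Y: go left to V.
    At V: no left child.
    At V: go right to C.
      C is a leaf — visit C.
    Visit V.
  At Y: go right to S.
    At S: go left to A.
      At A: go left to L.
        L is a leaf — visit L.
      At A: no right child.
      Visit A.
    At S: go right to F.
      At F: go left to N.
        At N: go left to Q.
          At Q: no left child.
          At Q: go right to W.
            W is a leaf — visit W.
          Visit Q.
        At N: no right child.
        Visit N.
      At F: go right to B.
        At B: go left to T.
          T is a leaf — visit T.
        At B: go right to U.
          U is a leaf — visit U.
        Visit B.
      Visit F.
    Visit S.
  Visit Y.
Visit P.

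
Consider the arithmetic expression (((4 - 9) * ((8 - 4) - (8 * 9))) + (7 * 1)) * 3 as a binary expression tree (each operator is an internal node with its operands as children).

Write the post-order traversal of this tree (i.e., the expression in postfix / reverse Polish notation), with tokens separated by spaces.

Post-order on an expression tree gives postfix notation: for each operator, emit left operand, right operand, then the operator.

4 9 - 8 4 - 8 9 * - * 7 1 * + 3 *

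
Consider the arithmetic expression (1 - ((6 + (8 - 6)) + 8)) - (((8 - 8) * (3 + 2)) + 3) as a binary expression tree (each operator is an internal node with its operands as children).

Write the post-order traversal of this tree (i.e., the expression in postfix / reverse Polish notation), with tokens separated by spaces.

1 6 8 6 - + 8 + - 8 8 - 3 2 + * 3 + -

Post-order on an expression tree gives postfix notation: for each operator, emit left operand, right operand, then the operator.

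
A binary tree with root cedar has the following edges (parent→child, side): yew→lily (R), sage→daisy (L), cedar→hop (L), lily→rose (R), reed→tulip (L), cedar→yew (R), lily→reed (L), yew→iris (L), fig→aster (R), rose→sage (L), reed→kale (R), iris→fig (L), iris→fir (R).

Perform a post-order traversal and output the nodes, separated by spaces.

Post-order visits the left subtree, then the right subtree, then the node.
At cedar: go left to hop.
  hop is a leaf — visit hop.
At cedar: go right to yew.
  At yew: go left to iris.
    At iris: go left to fig.
      At fig: no left child.
      At fig: go right to aster.
        aster is a leaf — visit aster.
      Visit fig.
    At iris: go right to fir.
      fir is a leaf — visit fir.
    Visit iris.
  At yew: go right to lily.
    At lily: go left to reed.
      At reed: go left to tulip.
        tulip is a leaf — visit tulip.
      At reed: go right to kale.
        kale is a leaf — visit kale.
      Visit reed.
    At lily: go right to rose.
      At rose: go left to sage.
        At sage: go left to daisy.
          daisy is a leaf — visit daisy.
        At sage: no right child.
        Visit sage.
      At rose: no right child.
      Visit rose.
    Visit lily.
  Visit yew.
Visit cedar.

hop aster fig fir iris tulip kale reed daisy sage rose lily yew cedar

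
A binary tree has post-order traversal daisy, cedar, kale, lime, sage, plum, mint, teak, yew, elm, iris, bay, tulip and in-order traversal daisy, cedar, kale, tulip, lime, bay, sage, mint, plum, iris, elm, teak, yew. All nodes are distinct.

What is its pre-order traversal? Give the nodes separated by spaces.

tulip kale cedar daisy bay lime iris mint sage plum elm yew teak

The last element of post-order is the root; it splits in-order into left and right subtrees.
Root tulip: left subtree has 3 nodes {daisy, cedar, kale}, right has 9 {lime, bay, sage, mint, plum, iris, elm, teak, yew}.
  Root kale: left subtree has 2 nodes {daisy, cedar}, right has 0 { }.
    Root cedar: left subtree has 1 node {daisy}, right has 0 { }.
  Root bay: left subtree has 1 node {lime}, right has 7 {sage, mint, plum, iris, elm, teak, yew}.
    Root iris: left subtree has 3 nodes {sage, mint, plum}, right has 3 {elm, teak, yew}.
      Root mint: left subtree has 1 node {sage}, right has 1 {plum}.
      Root elm: left subtree has 0 nodes { }, right has 2 {teak, yew}.
        Root yew: left subtree has 1 node {teak}, right has 0 { }.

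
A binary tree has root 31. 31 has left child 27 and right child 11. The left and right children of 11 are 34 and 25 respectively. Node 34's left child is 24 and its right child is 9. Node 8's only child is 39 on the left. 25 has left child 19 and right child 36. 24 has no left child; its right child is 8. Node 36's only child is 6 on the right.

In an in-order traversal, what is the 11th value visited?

36

In-order visits the left subtree, then the node, then the right subtree.
At 31: go left to 27.
  27 is a leaf — visit 27.
Visit 31.
At 31: go right to 11.
  At 11: go left to 34.
    At 34: go left to 24.
      At 24: no left child.
      Visit 24.
      At 24: go right to 8.
        At 8: go left to 39.
          39 is a leaf — visit 39.
        Visit 8.
        At 8: no right child.
    Visit 34.
    At 34: go right to 9.
      9 is a leaf — visit 9.
  Visit 11.
  At 11: go right to 25.
    At 25: go left to 19.
      19 is a leaf — visit 19.
    Visit 25.
    At 25: go right to 36.
      At 36: no left child.
      Visit 36.
      At 36: go right to 6.
        6 is a leaf — visit 6.
Full in-order sequence: 27, 31, 24, 39, 8, 34, 9, 11, 19, 25, 36, 6.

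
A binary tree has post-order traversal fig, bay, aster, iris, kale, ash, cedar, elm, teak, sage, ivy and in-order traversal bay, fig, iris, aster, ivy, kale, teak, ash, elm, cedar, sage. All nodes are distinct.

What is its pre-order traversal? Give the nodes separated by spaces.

ivy iris bay fig aster sage teak kale elm ash cedar

The last element of post-order is the root; it splits in-order into left and right subtrees.
Root ivy: left subtree has 4 nodes {bay, fig, iris, aster}, right has 6 {kale, teak, ash, elm, cedar, sage}.
  Root iris: left subtree has 2 nodes {bay, fig}, right has 1 {aster}.
    Root bay: left subtree has 0 nodes { }, right has 1 {fig}.
  Root sage: left subtree has 5 nodes {kale, teak, ash, elm, cedar}, right has 0 { }.
    Root teak: left subtree has 1 node {kale}, right has 3 {ash, elm, cedar}.
      Root elm: left subtree has 1 node {ash}, right has 1 {cedar}.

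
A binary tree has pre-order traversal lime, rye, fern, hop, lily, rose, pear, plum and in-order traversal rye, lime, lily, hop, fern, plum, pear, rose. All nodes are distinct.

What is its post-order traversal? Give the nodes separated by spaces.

The first element of pre-order is the root; it splits in-order into left and right subtrees.
Root lime: left subtree has 1 node {rye}, right has 6 {lily, hop, fern, plum, pear, rose}.
  Root fern: left subtree has 2 nodes {lily, hop}, right has 3 {plum, pear, rose}.
    Root hop: left subtree has 1 node {lily}, right has 0 { }.
    Root rose: left subtree has 2 nodes {plum, pear}, right has 0 { }.
      Root pear: left subtree has 1 node {plum}, right has 0 { }.

rye lily hop plum pear rose fern lime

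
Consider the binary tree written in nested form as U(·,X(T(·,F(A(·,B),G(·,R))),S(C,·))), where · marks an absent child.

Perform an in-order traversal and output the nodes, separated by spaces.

U T A B F G R X C S

In-order visits the left subtree, then the node, then the right subtree.
At U: no left child.
Visit U.
At U: go right to X.
  At X: go left to T.
    At T: no left child.
    Visit T.
    At T: go right to F.
      At F: go left to A.
        At A: no left child.
        Visit A.
        At A: go right to B.
          B is a leaf — visit B.
      Visit F.
      At F: go right to G.
        At G: no left child.
        Visit G.
        At G: go right to R.
          R is a leaf — visit R.
  Visit X.
  At X: go right to S.
    At S: go left to C.
      C is a leaf — visit C.
    Visit S.
    At S: no right child.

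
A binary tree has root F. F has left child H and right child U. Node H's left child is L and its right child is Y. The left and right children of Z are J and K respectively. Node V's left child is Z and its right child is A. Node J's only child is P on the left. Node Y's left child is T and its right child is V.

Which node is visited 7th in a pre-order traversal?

Z

Pre-order visits the node, then its left subtree, then its right subtree.
Visit F.
At F: go left to H.
  Visit H.
  At H: go left to L.
    L is a leaf — visit L.
  At H: go right to Y.
    Visit Y.
    At Y: go left to T.
      T is a leaf — visit T.
    At Y: go right to V.
      Visit V.
      At V: go left to Z.
        Visit Z.
        At Z: go left to J.
          Visit J.
          At J: go left to P.
            P is a leaf — visit P.
          At J: no right child.
        At Z: go right to K.
          K is a leaf — visit K.
      At V: go right to A.
        A is a leaf — visit A.
At F: go right to U.
  U is a leaf — visit U.
Full pre-order sequence: F, H, L, Y, T, V, Z, J, P, K, A, U.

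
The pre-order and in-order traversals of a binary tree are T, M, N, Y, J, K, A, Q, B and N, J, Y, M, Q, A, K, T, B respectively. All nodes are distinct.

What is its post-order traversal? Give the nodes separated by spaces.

J Y N Q A K M B T

The first element of pre-order is the root; it splits in-order into left and right subtrees.
Root T: left subtree has 7 nodes {N, J, Y, M, Q, A, K}, right has 1 {B}.
  Root M: left subtree has 3 nodes {N, J, Y}, right has 3 {Q, A, K}.
    Root N: left subtree has 0 nodes { }, right has 2 {J, Y}.
      Root Y: left subtree has 1 node {J}, right has 0 { }.
    Root K: left subtree has 2 nodes {Q, A}, right has 0 { }.
      Root A: left subtree has 1 node {Q}, right has 0 { }.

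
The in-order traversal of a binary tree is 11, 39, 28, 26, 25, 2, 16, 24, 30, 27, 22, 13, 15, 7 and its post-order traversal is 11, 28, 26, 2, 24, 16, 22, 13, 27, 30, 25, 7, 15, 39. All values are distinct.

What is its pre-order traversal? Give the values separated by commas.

The last element of post-order is the root; it splits in-order into left and right subtrees.
Root 39: left subtree has 1 node {11}, right has 12 {28, 26, 25, 2, 16, 24, 30, 27, 22, 13, 15, 7}.
  Root 15: left subtree has 10 nodes {28, 26, 25, 2, 16, 24, 30, 27, 22, 13}, right has 1 {7}.
    Root 25: left subtree has 2 nodes {28, 26}, right has 7 {2, 16, 24, 30, 27, 22, 13}.
      Root 26: left subtree has 1 node {28}, right has 0 { }.
      Root 30: left subtree has 3 nodes {2, 16, 24}, right has 3 {27, 22, 13}.
        Root 16: left subtree has 1 node {2}, right has 1 {24}.
        Root 27: left subtree has 0 nodes { }, right has 2 {22, 13}.
          Root 13: left subtree has 1 node {22}, right has 0 { }.

39, 11, 15, 25, 26, 28, 30, 16, 2, 24, 27, 13, 22, 7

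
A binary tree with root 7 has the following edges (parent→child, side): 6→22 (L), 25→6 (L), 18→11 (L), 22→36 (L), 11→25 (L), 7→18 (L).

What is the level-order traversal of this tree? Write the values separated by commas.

Level-order visits nodes level by level from the root, left to right within each level.
Level 0: 7
Level 1: 18
Level 2: 11
Level 3: 25
Level 4: 6
Level 5: 22
Level 6: 36

7, 18, 11, 25, 6, 22, 36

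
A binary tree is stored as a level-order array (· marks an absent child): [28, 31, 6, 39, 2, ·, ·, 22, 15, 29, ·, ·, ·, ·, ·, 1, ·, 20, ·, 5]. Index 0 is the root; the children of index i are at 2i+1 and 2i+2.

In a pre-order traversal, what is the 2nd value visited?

31

Pre-order visits the node, then its left subtree, then its right subtree.
Visit 28.
At 28: go left to 31.
  Visit 31.
  At 31: go left to 39.
    Visit 39.
    At 39: go left to 22.
      Visit 22.
      At 22: go left to 1.
        1 is a leaf — visit 1.
      At 22: no right child.
    At 39: go right to 15.
      Visit 15.
      At 15: go left to 20.
        20 is a leaf — visit 20.
      At 15: no right child.
  At 31: go right to 2.
    Visit 2.
    At 2: go left to 29.
      Visit 29.
      At 29: go left to 5.
        5 is a leaf — visit 5.
      At 29: no right child.
    At 2: no right child.
At 28: go right to 6.
  6 is a leaf — visit 6.
Full pre-order sequence: 28, 31, 39, 22, 1, 15, 20, 2, 29, 5, 6.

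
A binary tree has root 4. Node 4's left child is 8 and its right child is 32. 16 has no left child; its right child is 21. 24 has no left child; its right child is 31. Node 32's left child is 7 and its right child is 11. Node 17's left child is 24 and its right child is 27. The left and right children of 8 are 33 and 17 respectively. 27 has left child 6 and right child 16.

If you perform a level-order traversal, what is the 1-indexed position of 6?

Level-order visits nodes level by level from the root, left to right within each level.
Level 0: 4
Level 1: 8, 32
Level 2: 33, 17, 7, 11
Level 3: 24, 27
Level 4: 31, 6, 16
Level 5: 21
Full level-order sequence: 4, 8, 32, 33, 17, 7, 11, 24, 27, 31, 6, 16, 21.

11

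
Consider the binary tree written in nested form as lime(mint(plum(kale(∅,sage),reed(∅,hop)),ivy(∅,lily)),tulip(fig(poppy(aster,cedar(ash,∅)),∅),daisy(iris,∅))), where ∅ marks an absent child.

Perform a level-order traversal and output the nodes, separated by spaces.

lime mint tulip plum ivy fig daisy kale reed lily poppy iris sage hop aster cedar ash

Level-order visits nodes level by level from the root, left to right within each level.
Level 0: lime
Level 1: mint, tulip
Level 2: plum, ivy, fig, daisy
Level 3: kale, reed, lily, poppy, iris
Level 4: sage, hop, aster, cedar
Level 5: ash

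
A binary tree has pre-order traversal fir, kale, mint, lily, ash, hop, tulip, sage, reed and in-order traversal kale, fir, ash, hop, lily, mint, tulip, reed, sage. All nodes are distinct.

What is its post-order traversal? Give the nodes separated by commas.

The first element of pre-order is the root; it splits in-order into left and right subtrees.
Root fir: left subtree has 1 node {kale}, right has 7 {ash, hop, lily, mint, tulip, reed, sage}.
  Root mint: left subtree has 3 nodes {ash, hop, lily}, right has 3 {tulip, reed, sage}.
    Root lily: left subtree has 2 nodes {ash, hop}, right has 0 { }.
      Root ash: left subtree has 0 nodes { }, right has 1 {hop}.
    Root tulip: left subtree has 0 nodes { }, right has 2 {reed, sage}.
      Root sage: left subtree has 1 node {reed}, right has 0 { }.

kale, hop, ash, lily, reed, sage, tulip, mint, fir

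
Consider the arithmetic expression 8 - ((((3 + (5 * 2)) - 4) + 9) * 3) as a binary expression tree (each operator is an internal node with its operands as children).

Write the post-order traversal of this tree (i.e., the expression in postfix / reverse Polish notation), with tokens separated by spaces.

8 3 5 2 * + 4 - 9 + 3 * -

Post-order on an expression tree gives postfix notation: for each operator, emit left operand, right operand, then the operator.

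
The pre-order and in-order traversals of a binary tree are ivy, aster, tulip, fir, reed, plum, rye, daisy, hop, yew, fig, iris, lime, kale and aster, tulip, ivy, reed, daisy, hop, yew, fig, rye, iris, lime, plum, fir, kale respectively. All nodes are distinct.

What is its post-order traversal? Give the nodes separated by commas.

tulip, aster, fig, yew, hop, daisy, lime, iris, rye, plum, reed, kale, fir, ivy

The first element of pre-order is the root; it splits in-order into left and right subtrees.
Root ivy: left subtree has 2 nodes {aster, tulip}, right has 11 {reed, daisy, hop, yew, fig, rye, iris, lime, plum, fir, kale}.
  Root aster: left subtree has 0 nodes { }, right has 1 {tulip}.
  Root fir: left subtree has 9 nodes {reed, daisy, hop, yew, fig, rye, iris, lime, plum}, right has 1 {kale}.
    Root reed: left subtree has 0 nodes { }, right has 8 {daisy, hop, yew, fig, rye, iris, lime, plum}.
      Root plum: left subtree has 7 nodes {daisy, hop, yew, fig, rye, iris, lime}, right has 0 { }.
        Root rye: left subtree has 4 nodes {daisy, hop, yew, fig}, right has 2 {iris, lime}.
          Root daisy: left subtree has 0 nodes { }, right has 3 {hop, yew, fig}.
            Root hop: left subtree has 0 nodes { }, right has 2 {yew, fig}.
              Root yew: left subtree has 0 nodes { }, right has 1 {fig}.
          Root iris: left subtree has 0 nodes { }, right has 1 {lime}.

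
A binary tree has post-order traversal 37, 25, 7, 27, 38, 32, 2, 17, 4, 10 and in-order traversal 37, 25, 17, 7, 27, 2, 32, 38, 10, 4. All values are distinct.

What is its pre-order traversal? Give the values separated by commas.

10, 17, 25, 37, 2, 27, 7, 32, 38, 4

The last element of post-order is the root; it splits in-order into left and right subtrees.
Root 10: left subtree has 8 nodes {37, 25, 17, 7, 27, 2, 32, 38}, right has 1 {4}.
  Root 17: left subtree has 2 nodes {37, 25}, right has 5 {7, 27, 2, 32, 38}.
    Root 25: left subtree has 1 node {37}, right has 0 { }.
    Root 2: left subtree has 2 nodes {7, 27}, right has 2 {32, 38}.
      Root 27: left subtree has 1 node {7}, right has 0 { }.
      Root 32: left subtree has 0 nodes { }, right has 1 {38}.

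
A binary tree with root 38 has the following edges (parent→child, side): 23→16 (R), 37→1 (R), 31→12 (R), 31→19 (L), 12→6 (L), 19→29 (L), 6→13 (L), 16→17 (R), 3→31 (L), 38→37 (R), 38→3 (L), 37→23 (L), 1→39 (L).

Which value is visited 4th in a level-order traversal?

Level-order visits nodes level by level from the root, left to right within each level.
Level 0: 38
Level 1: 3, 37
Level 2: 31, 23, 1
Level 3: 19, 12, 16, 39
Level 4: 29, 6, 17
Level 5: 13
Full level-order sequence: 38, 3, 37, 31, 23, 1, 19, 12, 16, 39, 29, 6, 17, 13.

31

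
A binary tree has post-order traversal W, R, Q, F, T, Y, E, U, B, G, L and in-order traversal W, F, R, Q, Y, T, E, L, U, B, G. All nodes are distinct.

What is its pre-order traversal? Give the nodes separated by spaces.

The last element of post-order is the root; it splits in-order into left and right subtrees.
Root L: left subtree has 7 nodes {W, F, R, Q, Y, T, E}, right has 3 {U, B, G}.
  Root E: left subtree has 6 nodes {W, F, R, Q, Y, T}, right has 0 { }.
    Root Y: left subtree has 4 nodes {W, F, R, Q}, right has 1 {T}.
      Root F: left subtree has 1 node {W}, right has 2 {R, Q}.
        Root Q: left subtree has 1 node {R}, right has 0 { }.
  Root G: left subtree has 2 nodes {U, B}, right has 0 { }.
    Root B: left subtree has 1 node {U}, right has 0 { }.

L E Y F W Q R T G B U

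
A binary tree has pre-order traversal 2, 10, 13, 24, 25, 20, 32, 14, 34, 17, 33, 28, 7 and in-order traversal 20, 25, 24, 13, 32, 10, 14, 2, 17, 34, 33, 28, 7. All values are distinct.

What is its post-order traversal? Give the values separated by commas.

20, 25, 24, 32, 13, 14, 10, 17, 7, 28, 33, 34, 2

The first element of pre-order is the root; it splits in-order into left and right subtrees.
Root 2: left subtree has 7 nodes {20, 25, 24, 13, 32, 10, 14}, right has 5 {17, 34, 33, 28, 7}.
  Root 10: left subtree has 5 nodes {20, 25, 24, 13, 32}, right has 1 {14}.
    Root 13: left subtree has 3 nodes {20, 25, 24}, right has 1 {32}.
      Root 24: left subtree has 2 nodes {20, 25}, right has 0 { }.
        Root 25: left subtree has 1 node {20}, right has 0 { }.
  Root 34: left subtree has 1 node {17}, right has 3 {33, 28, 7}.
    Root 33: left subtree has 0 nodes { }, right has 2 {28, 7}.
      Root 28: left subtree has 0 nodes { }, right has 1 {7}.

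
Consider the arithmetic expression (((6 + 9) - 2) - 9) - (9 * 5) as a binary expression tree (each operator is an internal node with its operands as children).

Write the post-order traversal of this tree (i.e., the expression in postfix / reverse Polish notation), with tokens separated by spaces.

6 9 + 2 - 9 - 9 5 * -

Post-order on an expression tree gives postfix notation: for each operator, emit left operand, right operand, then the operator.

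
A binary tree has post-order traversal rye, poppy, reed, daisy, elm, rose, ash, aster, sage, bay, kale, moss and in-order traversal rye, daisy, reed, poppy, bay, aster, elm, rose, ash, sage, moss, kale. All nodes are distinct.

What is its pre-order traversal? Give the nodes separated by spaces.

The last element of post-order is the root; it splits in-order into left and right subtrees.
Root moss: left subtree has 10 nodes {rye, daisy, reed, poppy, bay, aster, elm, rose, ash, sage}, right has 1 {kale}.
  Root bay: left subtree has 4 nodes {rye, daisy, reed, poppy}, right has 5 {aster, elm, rose, ash, sage}.
    Root daisy: left subtree has 1 node {rye}, right has 2 {reed, poppy}.
      Root reed: left subtree has 0 nodes { }, right has 1 {poppy}.
    Root sage: left subtree has 4 nodes {aster, elm, rose, ash}, right has 0 { }.
      Root aster: left subtree has 0 nodes { }, right has 3 {elm, rose, ash}.
        Root ash: left subtree has 2 nodes {elm, rose}, right has 0 { }.
          Root rose: left subtree has 1 node {elm}, right has 0 { }.

moss bay daisy rye reed poppy sage aster ash rose elm kale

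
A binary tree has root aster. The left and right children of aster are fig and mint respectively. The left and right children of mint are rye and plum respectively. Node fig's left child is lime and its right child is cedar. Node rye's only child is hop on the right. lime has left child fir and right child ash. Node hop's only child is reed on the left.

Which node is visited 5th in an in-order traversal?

In-order visits the left subtree, then the node, then the right subtree.
At aster: go left to fig.
  At fig: go left to lime.
    At lime: go left to fir.
      fir is a leaf — visit fir.
    Visit lime.
    At lime: go right to ash.
      ash is a leaf — visit ash.
  Visit fig.
  At fig: go right to cedar.
    cedar is a leaf — visit cedar.
Visit aster.
At aster: go right to mint.
  At mint: go left to rye.
    At rye: no left child.
    Visit rye.
    At rye: go right to hop.
      At hop: go left to reed.
        reed is a leaf — visit reed.
      Visit hop.
      At hop: no right child.
  Visit mint.
  At mint: go right to plum.
    plum is a leaf — visit plum.
Full in-order sequence: fir, lime, ash, fig, cedar, aster, rye, reed, hop, mint, plum.

cedar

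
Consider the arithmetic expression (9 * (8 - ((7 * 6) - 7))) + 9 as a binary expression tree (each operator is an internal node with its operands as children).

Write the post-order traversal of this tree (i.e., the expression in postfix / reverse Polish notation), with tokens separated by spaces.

Post-order on an expression tree gives postfix notation: for each operator, emit left operand, right operand, then the operator.

9 8 7 6 * 7 - - * 9 +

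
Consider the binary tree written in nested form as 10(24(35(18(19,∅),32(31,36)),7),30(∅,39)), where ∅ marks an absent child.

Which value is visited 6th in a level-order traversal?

Level-order visits nodes level by level from the root, left to right within each level.
Level 0: 10
Level 1: 24, 30
Level 2: 35, 7, 39
Level 3: 18, 32
Level 4: 19, 31, 36
Full level-order sequence: 10, 24, 30, 35, 7, 39, 18, 32, 19, 31, 36.

39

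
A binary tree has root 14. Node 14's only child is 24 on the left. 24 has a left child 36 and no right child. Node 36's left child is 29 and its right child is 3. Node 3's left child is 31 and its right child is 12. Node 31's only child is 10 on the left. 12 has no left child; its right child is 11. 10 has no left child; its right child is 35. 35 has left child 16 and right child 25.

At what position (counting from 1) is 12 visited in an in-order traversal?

In-order visits the left subtree, then the node, then the right subtree.
At 14: go left to 24.
  At 24: go left to 36.
    At 36: go left to 29.
      29 is a leaf — visit 29.
    Visit 36.
    At 36: go right to 3.
      At 3: go left to 31.
        At 31: go left to 10.
          At 10: no left child.
          Visit 10.
          At 10: go right to 35.
            At 35: go left to 16.
              16 is a leaf — visit 16.
            Visit 35.
            At 35: go right to 25.
              25 is a leaf — visit 25.
        Visit 31.
        At 31: no right child.
      Visit 3.
      At 3: go right to 12.
        At 12: no left child.
        Visit 12.
        At 12: go right to 11.
          11 is a leaf — visit 11.
  Visit 24.
  At 24: no right child.
Visit 14.
At 14: no right child.
Full in-order sequence: 29, 36, 10, 16, 35, 25, 31, 3, 12, 11, 24, 14.

9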